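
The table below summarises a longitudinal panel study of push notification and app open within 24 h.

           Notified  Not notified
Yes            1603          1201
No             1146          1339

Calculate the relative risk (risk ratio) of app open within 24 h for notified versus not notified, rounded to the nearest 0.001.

1.233

Reading the table with exposure as columns: a = 1603 (Notified, case), b = 1146 (Notified, non-case), c = 1201 (Not notified, case), d = 1339.
Risk in exposed = 1603/2749 = 0.58312; risk in unexposed = 1201/2540 = 0.47283.
RR = 0.58312 / 0.47283 = 1.23325
The risk among the exposed is 1.23 times that among the unexposed.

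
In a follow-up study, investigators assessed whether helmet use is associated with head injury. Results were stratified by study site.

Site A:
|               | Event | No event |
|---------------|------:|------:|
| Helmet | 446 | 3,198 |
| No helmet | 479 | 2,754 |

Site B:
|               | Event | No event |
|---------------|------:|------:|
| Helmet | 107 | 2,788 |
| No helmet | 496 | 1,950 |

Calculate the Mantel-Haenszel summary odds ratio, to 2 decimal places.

OR_MH = Σ(aᵢdᵢ/nᵢ) / Σ(bᵢcᵢ/nᵢ), where nᵢ is the stratum total.
Stratum 1 (Site A): n = 6877; a·d/n = 446·2754/6877 = 178.6075; b·c/n = 3198·479/6877 = 222.7486
Stratum 2 (Site B): n = 5341; a·d/n = 107·1950/5341 = 39.0657; b·c/n = 2788·496/5341 = 258.9118
OR_MH = (178.6075 + 39.0657) / (222.7486 + 258.9118) = 217.6733 / 481.6604 = 0.45192

0.45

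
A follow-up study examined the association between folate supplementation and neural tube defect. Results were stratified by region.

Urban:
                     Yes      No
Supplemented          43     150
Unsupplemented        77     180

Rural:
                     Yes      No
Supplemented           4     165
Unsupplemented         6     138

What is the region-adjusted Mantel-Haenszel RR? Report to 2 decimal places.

RR_MH = Σ(aᵢ·n₀ᵢ/nᵢ) / Σ(cᵢ·n₁ᵢ/nᵢ), with n₁ᵢ = aᵢ+bᵢ (exposed), n₀ᵢ = cᵢ+dᵢ (unexposed), nᵢ = n₁ᵢ+n₀ᵢ.
Stratum 1 (Urban): n₁ = 193, n₀ = 257, n = 450; a·n₀/n = 43·257/450 = 24.5578; c·n₁/n = 77·193/450 = 33.0244
Stratum 2 (Rural): n₁ = 169, n₀ = 144, n = 313; a·n₀/n = 4·144/313 = 1.8403; c·n₁/n = 6·169/313 = 3.2396
RR_MH = (24.5578 + 1.8403) / (33.0244 + 3.2396) = 26.3980 / 36.2641 = 0.72794

0.73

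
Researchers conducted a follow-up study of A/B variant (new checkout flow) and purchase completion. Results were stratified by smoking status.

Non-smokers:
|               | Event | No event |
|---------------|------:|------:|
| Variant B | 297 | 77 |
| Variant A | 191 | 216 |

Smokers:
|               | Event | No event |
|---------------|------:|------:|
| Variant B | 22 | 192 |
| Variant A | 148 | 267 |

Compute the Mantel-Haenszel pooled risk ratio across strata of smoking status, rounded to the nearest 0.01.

RR_MH = Σ(aᵢ·n₀ᵢ/nᵢ) / Σ(cᵢ·n₁ᵢ/nᵢ), with n₁ᵢ = aᵢ+bᵢ (exposed), n₀ᵢ = cᵢ+dᵢ (unexposed), nᵢ = n₁ᵢ+n₀ᵢ.
Stratum 1 (Non-smokers): n₁ = 374, n₀ = 407, n = 781; a·n₀/n = 297·407/781 = 154.7746; c·n₁/n = 191·374/781 = 91.4648
Stratum 2 (Smokers): n₁ = 214, n₀ = 415, n = 629; a·n₀/n = 22·415/629 = 14.5151; c·n₁/n = 148·214/629 = 50.3529
RR_MH = (154.7746 + 14.5151) / (91.4648 + 50.3529) = 169.2898 / 141.8177 = 1.19371

1.19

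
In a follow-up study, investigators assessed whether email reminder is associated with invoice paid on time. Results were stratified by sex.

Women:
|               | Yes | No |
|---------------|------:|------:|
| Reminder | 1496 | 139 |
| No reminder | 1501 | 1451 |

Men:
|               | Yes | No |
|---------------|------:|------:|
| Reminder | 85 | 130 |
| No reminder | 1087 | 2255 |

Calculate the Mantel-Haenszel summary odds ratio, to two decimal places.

6.19

OR_MH = Σ(aᵢdᵢ/nᵢ) / Σ(bᵢcᵢ/nᵢ), where nᵢ is the stratum total.
Stratum 1 (Women): n = 4587; a·d/n = 1496·1451/4587 = 473.2278; b·c/n = 139·1501/4587 = 45.4848
Stratum 2 (Men): n = 3557; a·d/n = 85·2255/3557 = 53.8867; b·c/n = 130·1087/3557 = 39.7273
OR_MH = (473.2278 + 53.8867) / (45.4848 + 39.7273) = 527.1145 / 85.2121 = 6.18591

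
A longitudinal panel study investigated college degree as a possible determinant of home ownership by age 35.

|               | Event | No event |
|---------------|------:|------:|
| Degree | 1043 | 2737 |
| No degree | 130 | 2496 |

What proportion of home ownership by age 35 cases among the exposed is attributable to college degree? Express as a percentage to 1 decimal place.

82.1

Cells: a = 1043, b = 2737, c = 130, d = 2496.
Risk in exposed = 1043/3780 = 0.27593; risk in unexposed = 130/2626 = 0.04950.
RR = 0.27593/0.04950 = 5.57370
AR% = (RR − 1)/RR × 100 = (5.57370 − 1)/5.57370 × 100 = 82.0586%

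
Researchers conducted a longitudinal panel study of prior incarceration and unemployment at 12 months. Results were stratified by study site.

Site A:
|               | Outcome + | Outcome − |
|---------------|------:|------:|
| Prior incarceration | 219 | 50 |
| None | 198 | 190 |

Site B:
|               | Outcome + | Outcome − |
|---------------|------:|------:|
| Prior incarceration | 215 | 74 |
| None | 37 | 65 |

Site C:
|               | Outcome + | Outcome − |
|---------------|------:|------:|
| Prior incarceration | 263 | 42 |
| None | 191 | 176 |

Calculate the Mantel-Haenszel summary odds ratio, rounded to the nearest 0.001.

4.939

OR_MH = Σ(aᵢdᵢ/nᵢ) / Σ(bᵢcᵢ/nᵢ), where nᵢ is the stratum total.
Stratum 1 (Site A): n = 657; a·d/n = 219·190/657 = 63.3333; b·c/n = 50·198/657 = 15.0685
Stratum 2 (Site B): n = 391; a·d/n = 215·65/391 = 35.7417; b·c/n = 74·37/391 = 7.0026
Stratum 3 (Site C): n = 672; a·d/n = 263·176/672 = 68.8810; b·c/n = 42·191/672 = 11.9375
OR_MH = (63.3333 + 35.7417 + 68.8810) / (15.0685 + 7.0026 + 11.9375) = 167.9560 / 34.0086 = 4.93864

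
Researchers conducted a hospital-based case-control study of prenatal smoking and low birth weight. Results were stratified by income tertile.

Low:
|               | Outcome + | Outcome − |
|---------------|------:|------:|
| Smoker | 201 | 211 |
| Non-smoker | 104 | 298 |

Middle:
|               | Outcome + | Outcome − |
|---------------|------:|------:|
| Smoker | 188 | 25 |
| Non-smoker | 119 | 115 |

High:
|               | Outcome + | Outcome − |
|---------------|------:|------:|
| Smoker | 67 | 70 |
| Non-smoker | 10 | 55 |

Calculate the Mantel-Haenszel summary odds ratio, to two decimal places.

OR_MH = Σ(aᵢdᵢ/nᵢ) / Σ(bᵢcᵢ/nᵢ), where nᵢ is the stratum total.
Stratum 1 (Low): n = 814; a·d/n = 201·298/814 = 73.5848; b·c/n = 211·104/814 = 26.9582
Stratum 2 (Middle): n = 447; a·d/n = 188·115/447 = 48.3669; b·c/n = 25·119/447 = 6.6555
Stratum 3 (High): n = 202; a·d/n = 67·55/202 = 18.2426; b·c/n = 70·10/202 = 3.4653
OR_MH = (73.5848 + 48.3669 + 18.2426) / (26.9582 + 6.6555 + 3.4653) = 140.1942 / 37.0791 = 3.78095

3.78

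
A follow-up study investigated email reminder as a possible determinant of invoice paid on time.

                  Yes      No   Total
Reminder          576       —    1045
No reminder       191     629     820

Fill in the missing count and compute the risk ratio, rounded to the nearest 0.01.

2.37

The missing cell is in the exposed row: 1045 − 576 = 469.
So a = 576, b = 469, c = 191, d = 629.
RR = [a/(a+b)] / [c/(c+d)] = (576/1045) / (191/820) = 0.55120/0.23293 = 2.36639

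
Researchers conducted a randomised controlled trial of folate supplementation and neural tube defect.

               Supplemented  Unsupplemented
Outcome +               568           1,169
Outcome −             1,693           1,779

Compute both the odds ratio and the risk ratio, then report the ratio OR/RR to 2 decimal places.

0.81

Reading the table with exposure as columns: a = 568 (Supplemented, case), b = 1693 (Supplemented, non-case), c = 1169 (Unsupplemented, case), d = 1779.
OR = (568·1779)/(1693·1169) = 1010472/1979117 = 0.51057
Risk in exposed = 568/2261 = 0.25122; risk in unexposed = 1169/2948 = 0.39654; RR = 0.63352
OR/RR = 0.51057 / 0.63352 = 0.80592
The outcome is not rare, so the OR lies further from 1 than the RR.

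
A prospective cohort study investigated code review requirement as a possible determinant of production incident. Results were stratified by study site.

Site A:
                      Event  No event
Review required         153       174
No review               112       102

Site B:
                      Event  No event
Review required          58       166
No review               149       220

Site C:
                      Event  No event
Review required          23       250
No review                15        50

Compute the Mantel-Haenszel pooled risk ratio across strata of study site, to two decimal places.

RR_MH = Σ(aᵢ·n₀ᵢ/nᵢ) / Σ(cᵢ·n₁ᵢ/nᵢ), with n₁ᵢ = aᵢ+bᵢ (exposed), n₀ᵢ = cᵢ+dᵢ (unexposed), nᵢ = n₁ᵢ+n₀ᵢ.
Stratum 1 (Site A): n₁ = 327, n₀ = 214, n = 541; a·n₀/n = 153·214/541 = 60.5213; c·n₁/n = 112·327/541 = 67.6969
Stratum 2 (Site B): n₁ = 224, n₀ = 369, n = 593; a·n₀/n = 58·369/593 = 36.0911; c·n₁/n = 149·224/593 = 56.2833
Stratum 3 (Site C): n₁ = 273, n₀ = 65, n = 338; a·n₀/n = 23·65/338 = 4.4231; c·n₁/n = 15·273/338 = 12.1154
RR_MH = (60.5213 + 36.0911 + 4.4231) / (67.6969 + 56.2833 + 12.1154) = 101.0354 / 136.0955 = 0.74239

0.74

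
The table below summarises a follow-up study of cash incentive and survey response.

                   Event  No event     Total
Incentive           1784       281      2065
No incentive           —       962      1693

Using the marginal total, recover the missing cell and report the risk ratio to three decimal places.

The missing cell is in the unexposed row: 1693 − 962 = 731.
So a = 1784, b = 281, c = 731, d = 962.
RR = [a/(a+b)] / [c/(c+d)] = (1784/2065) / (731/1693) = 0.86392/0.43178 = 2.00085

2.001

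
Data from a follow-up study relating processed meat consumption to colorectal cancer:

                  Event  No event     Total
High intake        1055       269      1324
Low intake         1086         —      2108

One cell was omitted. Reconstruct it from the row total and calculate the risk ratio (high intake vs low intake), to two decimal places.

The missing cell is in the unexposed row: 2108 − 1086 = 1022.
So a = 1055, b = 269, c = 1086, d = 1022.
RR = [a/(a+b)] / [c/(c+d)] = (1055/1324) / (1086/2108) = 0.79683/0.51518 = 1.54670

1.55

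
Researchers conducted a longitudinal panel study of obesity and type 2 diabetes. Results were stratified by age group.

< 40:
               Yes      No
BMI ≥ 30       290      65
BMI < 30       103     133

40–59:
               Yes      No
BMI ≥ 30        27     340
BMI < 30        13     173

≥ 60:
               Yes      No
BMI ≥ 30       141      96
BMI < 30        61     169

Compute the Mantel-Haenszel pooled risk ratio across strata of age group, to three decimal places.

RR_MH = Σ(aᵢ·n₀ᵢ/nᵢ) / Σ(cᵢ·n₁ᵢ/nᵢ), with n₁ᵢ = aᵢ+bᵢ (exposed), n₀ᵢ = cᵢ+dᵢ (unexposed), nᵢ = n₁ᵢ+n₀ᵢ.
Stratum 1 (< 40): n₁ = 355, n₀ = 236, n = 591; a·n₀/n = 290·236/591 = 115.8037; c·n₁/n = 103·355/591 = 61.8697
Stratum 2 (40–59): n₁ = 367, n₀ = 186, n = 553; a·n₀/n = 27·186/553 = 9.0814; c·n₁/n = 13·367/553 = 8.6275
Stratum 3 (≥ 60): n₁ = 237, n₀ = 230, n = 467; a·n₀/n = 141·230/467 = 69.4433; c·n₁/n = 61·237/467 = 30.9572
RR_MH = (115.8037 + 9.0814 + 69.4433) / (61.8697 + 8.6275 + 30.9572) = 194.3284 / 101.4544 = 1.91543

1.915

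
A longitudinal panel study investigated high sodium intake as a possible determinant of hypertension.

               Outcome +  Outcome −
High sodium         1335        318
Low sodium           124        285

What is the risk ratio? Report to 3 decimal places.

Cells: a = 1335, b = 318, c = 124, d = 285.
Risk in exposed = 1335/1653 = 0.80762; risk in unexposed = 124/409 = 0.30318.
RR = 0.80762 / 0.30318 = 2.66385
The risk among the exposed is 2.66 times that among the unexposed.

2.664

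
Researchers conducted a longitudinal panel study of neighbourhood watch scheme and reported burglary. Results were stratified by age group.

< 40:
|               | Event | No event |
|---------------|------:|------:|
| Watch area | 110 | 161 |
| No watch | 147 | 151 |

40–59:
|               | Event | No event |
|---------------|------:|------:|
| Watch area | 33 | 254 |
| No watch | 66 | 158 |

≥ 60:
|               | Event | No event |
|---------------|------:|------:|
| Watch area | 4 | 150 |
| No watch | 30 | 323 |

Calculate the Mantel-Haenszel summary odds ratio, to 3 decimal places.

OR_MH = Σ(aᵢdᵢ/nᵢ) / Σ(bᵢcᵢ/nᵢ), where nᵢ is the stratum total.
Stratum 1 (< 40): n = 569; a·d/n = 110·151/569 = 29.1916; b·c/n = 161·147/569 = 41.5940
Stratum 2 (40–59): n = 511; a·d/n = 33·158/511 = 10.2035; b·c/n = 254·66/511 = 32.8063
Stratum 3 (≥ 60): n = 507; a·d/n = 4·323/507 = 2.5483; b·c/n = 150·30/507 = 8.8757
OR_MH = (29.1916 + 10.2035 + 2.5483) / (41.5940 + 32.8063 + 8.8757) = 41.9434 / 83.2760 = 0.50367

0.504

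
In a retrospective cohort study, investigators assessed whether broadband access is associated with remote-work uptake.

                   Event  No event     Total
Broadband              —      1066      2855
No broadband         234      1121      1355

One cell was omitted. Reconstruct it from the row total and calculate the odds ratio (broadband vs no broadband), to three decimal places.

8.040

The missing cell is in the exposed row: 2855 − 1066 = 1789.
So a = 1789, b = 1066, c = 234, d = 1121.
OR = (a·d)/(b·c) = (1789 × 1121) / (1066 × 234) = 2005469 / 249444 = 8.03976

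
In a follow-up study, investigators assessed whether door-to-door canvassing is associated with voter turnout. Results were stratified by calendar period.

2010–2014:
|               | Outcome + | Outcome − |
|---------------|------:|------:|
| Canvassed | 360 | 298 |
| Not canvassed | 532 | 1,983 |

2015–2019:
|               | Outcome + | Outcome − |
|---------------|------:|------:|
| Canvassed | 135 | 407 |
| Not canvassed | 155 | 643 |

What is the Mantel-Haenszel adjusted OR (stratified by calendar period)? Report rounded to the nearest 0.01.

2.99

OR_MH = Σ(aᵢdᵢ/nᵢ) / Σ(bᵢcᵢ/nᵢ), where nᵢ is the stratum total.
Stratum 1 (2010–2014): n = 3173; a·d/n = 360·1983/3173 = 224.9858; b·c/n = 298·532/3173 = 49.9641
Stratum 2 (2015–2019): n = 1340; a·d/n = 135·643/1340 = 64.7799; b·c/n = 407·155/1340 = 47.0784
OR_MH = (224.9858 + 64.7799) / (49.9641 + 47.0784) = 289.7657 / 97.0424 = 2.98597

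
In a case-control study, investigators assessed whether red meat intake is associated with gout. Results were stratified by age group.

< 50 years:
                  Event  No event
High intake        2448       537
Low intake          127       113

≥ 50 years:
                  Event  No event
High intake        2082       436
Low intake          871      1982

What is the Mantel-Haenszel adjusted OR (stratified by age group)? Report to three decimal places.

9.298

OR_MH = Σ(aᵢdᵢ/nᵢ) / Σ(bᵢcᵢ/nᵢ), where nᵢ is the stratum total.
Stratum 1 (< 50 years): n = 3225; a·d/n = 2448·113/3225 = 85.7749; b·c/n = 537·127/3225 = 21.1470
Stratum 2 (≥ 50 years): n = 5371; a·d/n = 2082·1982/5371 = 768.2972; b·c/n = 436·871/5371 = 70.7049
OR_MH = (85.7749 + 768.2972) / (21.1470 + 70.7049) = 854.0720 / 91.8519 = 9.29836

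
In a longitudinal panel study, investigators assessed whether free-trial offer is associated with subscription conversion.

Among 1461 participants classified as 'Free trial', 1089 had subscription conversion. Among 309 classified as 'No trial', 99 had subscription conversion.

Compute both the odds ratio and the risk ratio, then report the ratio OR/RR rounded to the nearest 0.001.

From the description: a = 1089, b = 372, c = 99, d = 210.
OR = (1089·210)/(372·99) = 228690/36828 = 6.20968
Risk in exposed = 1089/1461 = 0.74538; risk in unexposed = 99/309 = 0.32039; RR = 2.32649
OR/RR = 6.20968 / 2.32649 = 2.66912
The outcome is not rare, so the OR lies further from 1 than the RR.

2.669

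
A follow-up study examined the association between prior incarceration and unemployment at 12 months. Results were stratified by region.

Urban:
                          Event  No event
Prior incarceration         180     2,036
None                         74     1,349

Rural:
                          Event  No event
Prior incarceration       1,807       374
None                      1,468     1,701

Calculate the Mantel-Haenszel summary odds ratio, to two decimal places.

OR_MH = Σ(aᵢdᵢ/nᵢ) / Σ(bᵢcᵢ/nᵢ), where nᵢ is the stratum total.
Stratum 1 (Urban): n = 3639; a·d/n = 180·1349/3639 = 66.7271; b·c/n = 2036·74/3639 = 41.4026
Stratum 2 (Rural): n = 5350; a·d/n = 1807·1701/5350 = 574.5247; b·c/n = 374·1468/5350 = 102.6228
OR_MH = (66.7271 + 574.5247) / (41.4026 + 102.6228) = 641.2518 / 144.0254 = 4.45235

4.45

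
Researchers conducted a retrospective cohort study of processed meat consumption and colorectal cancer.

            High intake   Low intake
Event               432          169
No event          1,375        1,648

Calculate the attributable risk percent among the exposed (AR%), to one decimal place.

Reading the table with exposure as columns: a = 432 (High intake, case), b = 1375 (High intake, non-case), c = 169 (Low intake, case), d = 1648.
Risk in exposed = 432/1807 = 0.23907; risk in unexposed = 169/1817 = 0.09301.
RR = 0.23907/0.09301 = 2.57036
AR% = (RR − 1)/RR × 100 = (2.57036 − 1)/2.57036 × 100 = 61.0949%

61.1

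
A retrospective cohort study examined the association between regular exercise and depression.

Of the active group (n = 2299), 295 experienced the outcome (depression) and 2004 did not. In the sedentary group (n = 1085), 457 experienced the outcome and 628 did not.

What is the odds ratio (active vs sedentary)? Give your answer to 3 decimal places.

From the description: a = 295, b = 2004, c = 457, d = 628.
OR = (a·d)/(b·c) = (295 × 628) / (2004 × 457) = 185260 / 915828 = 0.20229
Exposure is associated with lower odds of depression (OR = 0.20 < 1).

0.202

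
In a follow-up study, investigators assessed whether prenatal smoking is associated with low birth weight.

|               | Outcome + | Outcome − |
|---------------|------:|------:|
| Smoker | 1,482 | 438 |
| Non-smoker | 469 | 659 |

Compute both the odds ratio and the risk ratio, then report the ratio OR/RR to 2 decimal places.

2.56

Cells: a = 1482, b = 438, c = 469, d = 659.
OR = (1482·659)/(438·469) = 976638/205422 = 4.75430
Risk in exposed = 1482/1920 = 0.77187; risk in unexposed = 469/1128 = 0.41578; RR = 1.85645
OR/RR = 4.75430 / 1.85645 = 2.56096
The outcome is not rare, so the OR lies further from 1 than the RR.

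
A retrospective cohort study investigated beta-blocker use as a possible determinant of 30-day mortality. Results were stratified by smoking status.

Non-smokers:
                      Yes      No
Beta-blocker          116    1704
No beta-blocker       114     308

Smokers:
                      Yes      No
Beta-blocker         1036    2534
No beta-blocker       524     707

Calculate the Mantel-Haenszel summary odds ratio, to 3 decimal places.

OR_MH = Σ(aᵢdᵢ/nᵢ) / Σ(bᵢcᵢ/nᵢ), where nᵢ is the stratum total.
Stratum 1 (Non-smokers): n = 2242; a·d/n = 116·308/2242 = 15.9358; b·c/n = 1704·114/2242 = 86.6441
Stratum 2 (Smokers): n = 4801; a·d/n = 1036·707/4801 = 152.5624; b·c/n = 2534·524/4801 = 276.5707
OR_MH = (15.9358 + 152.5624) / (86.6441 + 276.5707) = 168.4982 / 363.2148 = 0.46391

0.464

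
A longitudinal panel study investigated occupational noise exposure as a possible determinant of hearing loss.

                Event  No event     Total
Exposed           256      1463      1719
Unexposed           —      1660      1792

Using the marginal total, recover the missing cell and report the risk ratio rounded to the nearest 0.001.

2.022

The missing cell is in the unexposed row: 1792 − 1660 = 132.
So a = 256, b = 1463, c = 132, d = 1660.
RR = [a/(a+b)] / [c/(c+d)] = (256/1719) / (132/1792) = 0.14892/0.07366 = 2.02175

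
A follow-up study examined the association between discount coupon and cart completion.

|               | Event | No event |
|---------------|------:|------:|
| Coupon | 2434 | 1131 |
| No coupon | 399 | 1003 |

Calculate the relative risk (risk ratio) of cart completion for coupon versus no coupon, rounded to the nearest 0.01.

Cells: a = 2434, b = 1131, c = 399, d = 1003.
Risk in exposed = 2434/3565 = 0.68275; risk in unexposed = 399/1402 = 0.28459.
RR = 0.68275 / 0.28459 = 2.39903
The risk among the exposed is 2.40 times that among the unexposed.

2.40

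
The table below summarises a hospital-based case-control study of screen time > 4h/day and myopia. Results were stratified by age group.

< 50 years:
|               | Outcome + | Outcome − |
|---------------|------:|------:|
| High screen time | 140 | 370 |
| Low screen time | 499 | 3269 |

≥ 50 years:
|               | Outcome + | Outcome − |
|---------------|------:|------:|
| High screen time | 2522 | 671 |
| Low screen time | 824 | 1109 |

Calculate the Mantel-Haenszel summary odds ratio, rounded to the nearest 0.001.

OR_MH = Σ(aᵢdᵢ/nᵢ) / Σ(bᵢcᵢ/nᵢ), where nᵢ is the stratum total.
Stratum 1 (< 50 years): n = 4278; a·d/n = 140·3269/4278 = 106.9799; b·c/n = 370·499/4278 = 43.1580
Stratum 2 (≥ 50 years): n = 5126; a·d/n = 2522·1109/5126 = 545.6297; b·c/n = 671·824/5126 = 107.8627
OR_MH = (106.9799 + 545.6297) / (43.1580 + 107.8627) = 652.6096 / 151.0207 = 4.32133

4.321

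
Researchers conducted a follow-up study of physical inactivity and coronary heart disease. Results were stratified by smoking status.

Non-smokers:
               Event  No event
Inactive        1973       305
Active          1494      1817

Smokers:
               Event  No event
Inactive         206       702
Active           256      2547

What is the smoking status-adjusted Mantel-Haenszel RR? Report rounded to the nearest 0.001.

RR_MH = Σ(aᵢ·n₀ᵢ/nᵢ) / Σ(cᵢ·n₁ᵢ/nᵢ), with n₁ᵢ = aᵢ+bᵢ (exposed), n₀ᵢ = cᵢ+dᵢ (unexposed), nᵢ = n₁ᵢ+n₀ᵢ.
Stratum 1 (Non-smokers): n₁ = 2278, n₀ = 3311, n = 5589; a·n₀/n = 1973·3311/5589 = 1168.8322; c·n₁/n = 1494·2278/5589 = 608.9340
Stratum 2 (Smokers): n₁ = 908, n₀ = 2803, n = 3711; a·n₀/n = 206·2803/3711 = 155.5963; c·n₁/n = 256·908/3711 = 62.6376
RR_MH = (1168.8322 + 155.5963) / (608.9340 + 62.6376) = 1324.4285 / 671.5715 = 1.97213

1.972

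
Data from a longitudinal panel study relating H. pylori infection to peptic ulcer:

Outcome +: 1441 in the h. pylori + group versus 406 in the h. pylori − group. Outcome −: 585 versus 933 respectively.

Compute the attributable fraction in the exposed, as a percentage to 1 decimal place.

57.4

From the description: a = 1441, b = 585, c = 406, d = 933.
Risk in exposed = 1441/2026 = 0.71125; risk in unexposed = 406/1339 = 0.30321.
RR = 0.71125/0.30321 = 2.34574
AR% = (RR − 1)/RR × 100 = (2.34574 − 1)/2.34574 × 100 = 57.3695%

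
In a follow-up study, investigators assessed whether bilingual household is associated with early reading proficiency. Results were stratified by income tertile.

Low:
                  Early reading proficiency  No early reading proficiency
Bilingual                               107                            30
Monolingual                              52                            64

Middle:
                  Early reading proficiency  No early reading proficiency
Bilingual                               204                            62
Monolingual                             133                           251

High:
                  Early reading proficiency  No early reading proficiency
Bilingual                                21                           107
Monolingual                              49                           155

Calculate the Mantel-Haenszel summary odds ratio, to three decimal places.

3.338

OR_MH = Σ(aᵢdᵢ/nᵢ) / Σ(bᵢcᵢ/nᵢ), where nᵢ is the stratum total.
Stratum 1 (Low): n = 253; a·d/n = 107·64/253 = 27.0672; b·c/n = 30·52/253 = 6.1660
Stratum 2 (Middle): n = 650; a·d/n = 204·251/650 = 78.7754; b·c/n = 62·133/650 = 12.6862
Stratum 3 (High): n = 332; a·d/n = 21·155/332 = 9.8042; b·c/n = 107·49/332 = 15.7922
OR_MH = (27.0672 + 78.7754 + 9.8042) / (6.1660 + 12.6862 + 15.7922) = 115.6468 / 34.6443 = 3.33812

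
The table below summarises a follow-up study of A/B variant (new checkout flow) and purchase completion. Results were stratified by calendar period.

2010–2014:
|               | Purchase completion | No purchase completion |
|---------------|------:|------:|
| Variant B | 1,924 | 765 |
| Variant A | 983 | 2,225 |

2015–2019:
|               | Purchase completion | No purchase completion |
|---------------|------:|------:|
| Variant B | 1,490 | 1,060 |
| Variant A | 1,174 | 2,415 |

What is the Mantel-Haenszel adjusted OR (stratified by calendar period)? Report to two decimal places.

3.97

OR_MH = Σ(aᵢdᵢ/nᵢ) / Σ(bᵢcᵢ/nᵢ), where nᵢ is the stratum total.
Stratum 1 (2010–2014): n = 5897; a·d/n = 1924·2225/5897 = 725.9454; b·c/n = 765·983/5897 = 127.5216
Stratum 2 (2015–2019): n = 6139; a·d/n = 1490·2415/6139 = 586.1460; b·c/n = 1060·1174/6139 = 202.7105
OR_MH = (725.9454 + 586.1460) / (127.5216 + 202.7105) = 1312.0913 / 330.2322 = 3.97324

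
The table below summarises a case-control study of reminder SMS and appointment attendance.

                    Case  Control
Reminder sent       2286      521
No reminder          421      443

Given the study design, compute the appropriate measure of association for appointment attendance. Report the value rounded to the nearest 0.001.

Cells: a = 2286, b = 521, c = 421, d = 443.
This is a case-control study: participants were sampled on outcome status, so risks in the source population cannot be estimated directly — relative risk is not valid here. The odds ratio is the appropriate measure.
OR = (a·d)/(b·c) = (2286 × 443) / (521 × 421) = 1012698 / 219341 = 4.61700

4.617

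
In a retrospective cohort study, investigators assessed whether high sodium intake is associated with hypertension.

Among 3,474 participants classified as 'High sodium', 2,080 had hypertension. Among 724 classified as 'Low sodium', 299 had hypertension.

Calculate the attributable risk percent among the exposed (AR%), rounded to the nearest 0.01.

From the description: a = 2080, b = 1394, c = 299, d = 425.
Risk in exposed = 2080/3474 = 0.59873; risk in unexposed = 299/724 = 0.41298.
RR = 0.59873/0.41298 = 1.44978
AR% = (RR − 1)/RR × 100 = (1.44978 − 1)/1.44978 × 100 = 31.0238%

31.02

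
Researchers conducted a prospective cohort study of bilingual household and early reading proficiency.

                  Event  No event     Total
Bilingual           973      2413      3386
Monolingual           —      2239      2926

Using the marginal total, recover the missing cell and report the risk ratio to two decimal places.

1.22

The missing cell is in the unexposed row: 2926 − 2239 = 687.
So a = 973, b = 2413, c = 687, d = 2239.
RR = [a/(a+b)] / [c/(c+d)] = (973/3386) / (687/2926) = 0.28736/0.23479 = 1.22389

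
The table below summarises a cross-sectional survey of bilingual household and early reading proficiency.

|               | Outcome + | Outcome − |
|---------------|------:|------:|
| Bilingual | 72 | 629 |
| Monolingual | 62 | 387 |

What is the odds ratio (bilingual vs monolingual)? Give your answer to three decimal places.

Cells: a = 72, b = 629, c = 62, d = 387.
OR = (a·d)/(b·c) = (72 × 387) / (629 × 62) = 27864 / 38998 = 0.71450
Exposure is associated with lower odds of early reading proficiency (OR = 0.71 < 1).

0.714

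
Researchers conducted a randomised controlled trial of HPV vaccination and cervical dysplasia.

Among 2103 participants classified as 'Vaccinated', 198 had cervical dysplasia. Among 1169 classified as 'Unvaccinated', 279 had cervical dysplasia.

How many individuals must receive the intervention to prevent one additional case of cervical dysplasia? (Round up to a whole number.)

7

Risk in treated group = 198/2103 = 0.09415; risk in control = 279/1169 = 0.23867.
Absolute risk reduction = 0.23867 − 0.09415 = 0.14451
NNT = 1 / ARR = 1 / 0.14451 = 6.920 → round up → 7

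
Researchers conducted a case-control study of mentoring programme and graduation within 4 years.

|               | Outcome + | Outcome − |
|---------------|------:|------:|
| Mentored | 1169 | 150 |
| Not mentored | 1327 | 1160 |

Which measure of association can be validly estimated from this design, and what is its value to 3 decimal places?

6.813

Cells: a = 1169, b = 150, c = 1327, d = 1160.
This is a case-control study: participants were sampled on outcome status, so risks in the source population cannot be estimated directly — relative risk is not valid here. The odds ratio is the appropriate measure.
OR = (a·d)/(b·c) = (1169 × 1160) / (150 × 1327) = 1356040 / 199050 = 6.81256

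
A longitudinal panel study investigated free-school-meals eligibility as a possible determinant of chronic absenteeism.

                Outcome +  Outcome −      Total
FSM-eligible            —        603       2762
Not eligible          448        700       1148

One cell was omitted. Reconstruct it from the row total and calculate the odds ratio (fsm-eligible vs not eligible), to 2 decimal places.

5.59

The missing cell is in the exposed row: 2762 − 603 = 2159.
So a = 2159, b = 603, c = 448, d = 700.
OR = (a·d)/(b·c) = (2159 × 700) / (603 × 448) = 1511300 / 270144 = 5.59442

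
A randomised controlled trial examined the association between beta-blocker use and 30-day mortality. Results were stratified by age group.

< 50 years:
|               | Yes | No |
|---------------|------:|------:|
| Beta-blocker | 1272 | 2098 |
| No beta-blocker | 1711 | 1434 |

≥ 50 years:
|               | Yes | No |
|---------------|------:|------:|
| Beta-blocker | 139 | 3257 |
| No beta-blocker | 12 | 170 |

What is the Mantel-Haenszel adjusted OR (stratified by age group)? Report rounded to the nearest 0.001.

0.510

OR_MH = Σ(aᵢdᵢ/nᵢ) / Σ(bᵢcᵢ/nᵢ), where nᵢ is the stratum total.
Stratum 1 (< 50 years): n = 6515; a·d/n = 1272·1434/6515 = 279.9767; b·c/n = 2098·1711/6515 = 550.9866
Stratum 2 (≥ 50 years): n = 3578; a·d/n = 139·170/3578 = 6.6042; b·c/n = 3257·12/3578 = 10.9234
OR_MH = (279.9767 + 6.6042) / (550.9866 + 10.9234) = 286.5809 / 561.9101 = 0.51001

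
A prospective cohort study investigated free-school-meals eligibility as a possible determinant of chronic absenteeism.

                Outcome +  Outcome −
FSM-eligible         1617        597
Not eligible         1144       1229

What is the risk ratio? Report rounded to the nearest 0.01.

Cells: a = 1617, b = 597, c = 1144, d = 1229.
Risk in exposed = 1617/2214 = 0.73035; risk in unexposed = 1144/2373 = 0.48209.
RR = 0.73035 / 0.48209 = 1.51497
The risk among the exposed is 1.51 times that among the unexposed.

1.51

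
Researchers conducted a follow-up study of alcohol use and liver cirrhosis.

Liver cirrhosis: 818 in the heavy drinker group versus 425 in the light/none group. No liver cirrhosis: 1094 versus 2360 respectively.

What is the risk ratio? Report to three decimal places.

From the description: a = 818, b = 1094, c = 425, d = 2360.
Risk in exposed = 818/1912 = 0.42782; risk in unexposed = 425/2785 = 0.15260.
RR = 0.42782 / 0.15260 = 2.80351
The risk among the exposed is 2.80 times that among the unexposed.

2.804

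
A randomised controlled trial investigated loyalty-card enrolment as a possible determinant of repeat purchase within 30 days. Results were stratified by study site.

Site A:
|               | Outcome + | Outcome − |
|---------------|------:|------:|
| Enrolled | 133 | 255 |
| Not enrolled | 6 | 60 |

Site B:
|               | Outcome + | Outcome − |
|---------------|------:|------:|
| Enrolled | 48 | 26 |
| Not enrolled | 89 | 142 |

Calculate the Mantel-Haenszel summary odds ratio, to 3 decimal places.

OR_MH = Σ(aᵢdᵢ/nᵢ) / Σ(bᵢcᵢ/nᵢ), where nᵢ is the stratum total.
Stratum 1 (Site A): n = 454; a·d/n = 133·60/454 = 17.5771; b·c/n = 255·6/454 = 3.3700
Stratum 2 (Site B): n = 305; a·d/n = 48·142/305 = 22.3475; b·c/n = 26·89/305 = 7.5869
OR_MH = (17.5771 + 22.3475) / (3.3700 + 7.5869) = 39.9246 / 10.9569 = 3.64378

3.644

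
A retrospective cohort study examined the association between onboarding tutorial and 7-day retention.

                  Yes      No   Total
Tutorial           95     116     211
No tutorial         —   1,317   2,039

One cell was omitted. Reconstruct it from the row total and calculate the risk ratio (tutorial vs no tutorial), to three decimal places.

The missing cell is in the unexposed row: 2039 − 1317 = 722.
So a = 95, b = 116, c = 722, d = 1317.
RR = [a/(a+b)] / [c/(c+d)] = (95/211) / (722/2039) = 0.45024/0.35410 = 1.27151

1.272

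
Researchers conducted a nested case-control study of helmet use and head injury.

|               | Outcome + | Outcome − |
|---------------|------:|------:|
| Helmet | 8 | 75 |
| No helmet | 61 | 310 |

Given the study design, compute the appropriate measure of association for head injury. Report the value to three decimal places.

Cells: a = 8, b = 75, c = 61, d = 310.
This is a nested case-control study: participants were sampled on outcome status, so risks in the source population cannot be estimated directly — relative risk is not valid here. The odds ratio is the appropriate measure.
OR = (a·d)/(b·c) = (8 × 310) / (75 × 61) = 2480 / 4575 = 0.54208

0.542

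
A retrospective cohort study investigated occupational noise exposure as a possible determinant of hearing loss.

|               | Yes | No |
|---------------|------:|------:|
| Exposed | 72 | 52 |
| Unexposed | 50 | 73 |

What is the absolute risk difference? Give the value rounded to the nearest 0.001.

0.174

Cells: a = 72, b = 52, c = 50, d = 73.
Risk in exposed = 72/124 = 0.580645; risk in unexposed = 50/123 = 0.406504.
Risk difference = 0.580645 − 0.406504 = 0.174141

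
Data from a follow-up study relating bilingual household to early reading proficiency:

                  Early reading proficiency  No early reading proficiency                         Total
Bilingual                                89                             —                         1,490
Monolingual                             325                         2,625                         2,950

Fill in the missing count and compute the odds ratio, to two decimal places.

0.51

The missing cell is in the exposed row: 1490 − 89 = 1401.
So a = 89, b = 1401, c = 325, d = 2625.
OR = (a·d)/(b·c) = (89 × 2625) / (1401 × 325) = 233625 / 455325 = 0.51310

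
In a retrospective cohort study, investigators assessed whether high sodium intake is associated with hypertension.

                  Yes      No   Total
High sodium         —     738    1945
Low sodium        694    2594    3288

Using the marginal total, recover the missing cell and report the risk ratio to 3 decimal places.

The missing cell is in the exposed row: 1945 − 738 = 1207.
So a = 1207, b = 738, c = 694, d = 2594.
RR = [a/(a+b)] / [c/(c+d)] = (1207/1945) / (694/3288) = 0.62057/0.21107 = 2.94009

2.940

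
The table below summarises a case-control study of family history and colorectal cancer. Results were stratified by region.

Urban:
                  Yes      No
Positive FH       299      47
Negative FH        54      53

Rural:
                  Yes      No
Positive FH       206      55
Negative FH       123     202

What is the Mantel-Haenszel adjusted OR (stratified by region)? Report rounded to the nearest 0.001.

OR_MH = Σ(aᵢdᵢ/nᵢ) / Σ(bᵢcᵢ/nᵢ), where nᵢ is the stratum total.
Stratum 1 (Urban): n = 453; a·d/n = 299·53/453 = 34.9823; b·c/n = 47·54/453 = 5.6026
Stratum 2 (Rural): n = 586; a·d/n = 206·202/586 = 71.0102; b·c/n = 55·123/586 = 11.5444
OR_MH = (34.9823 + 71.0102) / (5.6026 + 11.5444) = 105.9926 / 17.1470 = 6.18140

6.181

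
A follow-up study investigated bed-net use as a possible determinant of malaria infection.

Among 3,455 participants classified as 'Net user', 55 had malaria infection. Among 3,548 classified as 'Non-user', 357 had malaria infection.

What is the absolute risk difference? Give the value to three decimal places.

-0.085

From the description: a = 55, b = 3400, c = 357, d = 3191.
Risk in exposed = 55/3455 = 0.015919; risk in unexposed = 357/3548 = 0.100620.
Risk difference = 0.015919 − 0.100620 = -0.084701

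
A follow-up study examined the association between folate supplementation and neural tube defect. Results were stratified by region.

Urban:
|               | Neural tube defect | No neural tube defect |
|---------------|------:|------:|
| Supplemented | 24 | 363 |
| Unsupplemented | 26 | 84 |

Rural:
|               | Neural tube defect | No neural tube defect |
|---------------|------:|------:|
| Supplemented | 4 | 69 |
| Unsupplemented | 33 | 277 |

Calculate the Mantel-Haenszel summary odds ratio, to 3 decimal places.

OR_MH = Σ(aᵢdᵢ/nᵢ) / Σ(bᵢcᵢ/nᵢ), where nᵢ is the stratum total.
Stratum 1 (Urban): n = 497; a·d/n = 24·84/497 = 4.0563; b·c/n = 363·26/497 = 18.9899
Stratum 2 (Rural): n = 383; a·d/n = 4·277/383 = 2.8930; b·c/n = 69·33/383 = 5.9452
OR_MH = (4.0563 + 2.8930) / (18.9899 + 5.9452) = 6.9493 / 24.9351 = 0.27869

0.279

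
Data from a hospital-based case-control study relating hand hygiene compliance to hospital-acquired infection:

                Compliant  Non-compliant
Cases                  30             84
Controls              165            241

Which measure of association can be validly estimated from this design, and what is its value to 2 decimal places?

Reading the table with exposure as columns: a = 30 (Compliant, case), b = 165 (Compliant, non-case), c = 84 (Non-compliant, case), d = 241.
This is a hospital-based case-control study: participants were sampled on outcome status, so risks in the source population cannot be estimated directly — relative risk is not valid here. The odds ratio is the appropriate measure.
OR = (a·d)/(b·c) = (30 × 241) / (165 × 84) = 7230 / 13860 = 0.52165

0.52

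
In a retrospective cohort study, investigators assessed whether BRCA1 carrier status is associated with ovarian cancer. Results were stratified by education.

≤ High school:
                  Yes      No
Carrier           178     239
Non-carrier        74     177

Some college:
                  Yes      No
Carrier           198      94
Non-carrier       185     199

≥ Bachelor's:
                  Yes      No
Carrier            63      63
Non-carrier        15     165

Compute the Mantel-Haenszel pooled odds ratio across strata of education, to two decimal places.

2.52

OR_MH = Σ(aᵢdᵢ/nᵢ) / Σ(bᵢcᵢ/nᵢ), where nᵢ is the stratum total.
Stratum 1 (≤ High school): n = 668; a·d/n = 178·177/668 = 47.1647; b·c/n = 239·74/668 = 26.4760
Stratum 2 (Some college): n = 676; a·d/n = 198·199/676 = 58.2870; b·c/n = 94·185/676 = 25.7249
Stratum 3 (≥ Bachelor's): n = 306; a·d/n = 63·165/306 = 33.9706; b·c/n = 63·15/306 = 3.0882
OR_MH = (47.1647 + 58.2870 + 33.9706) / (26.4760 + 25.7249 + 3.0882) = 139.4222 / 55.2891 = 2.52169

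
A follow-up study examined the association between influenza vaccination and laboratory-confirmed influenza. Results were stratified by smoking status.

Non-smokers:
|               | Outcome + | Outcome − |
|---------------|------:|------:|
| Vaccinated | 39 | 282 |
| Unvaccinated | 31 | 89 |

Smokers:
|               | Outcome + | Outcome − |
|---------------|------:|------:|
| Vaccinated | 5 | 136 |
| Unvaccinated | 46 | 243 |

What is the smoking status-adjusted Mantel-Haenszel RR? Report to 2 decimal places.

0.37

RR_MH = Σ(aᵢ·n₀ᵢ/nᵢ) / Σ(cᵢ·n₁ᵢ/nᵢ), with n₁ᵢ = aᵢ+bᵢ (exposed), n₀ᵢ = cᵢ+dᵢ (unexposed), nᵢ = n₁ᵢ+n₀ᵢ.
Stratum 1 (Non-smokers): n₁ = 321, n₀ = 120, n = 441; a·n₀/n = 39·120/441 = 10.6122; c·n₁/n = 31·321/441 = 22.5646
Stratum 2 (Smokers): n₁ = 141, n₀ = 289, n = 430; a·n₀/n = 5·289/430 = 3.3605; c·n₁/n = 46·141/430 = 15.0837
RR_MH = (10.6122 + 3.3605) / (22.5646 + 15.0837) = 13.9727 / 37.6483 = 0.37114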